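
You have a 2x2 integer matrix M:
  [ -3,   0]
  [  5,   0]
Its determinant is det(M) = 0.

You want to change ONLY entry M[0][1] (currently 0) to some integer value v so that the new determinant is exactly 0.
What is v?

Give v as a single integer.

det is linear in entry M[0][1]: det = old_det + (v - 0) * C_01
Cofactor C_01 = -5
Want det = 0: 0 + (v - 0) * -5 = 0
  (v - 0) = 0 / -5 = 0
  v = 0 + (0) = 0

Answer: 0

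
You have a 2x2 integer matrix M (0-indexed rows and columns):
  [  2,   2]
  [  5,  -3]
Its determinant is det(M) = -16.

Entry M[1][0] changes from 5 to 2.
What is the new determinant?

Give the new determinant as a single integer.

Answer: -10

Derivation:
det is linear in row 1: changing M[1][0] by delta changes det by delta * cofactor(1,0).
Cofactor C_10 = (-1)^(1+0) * minor(1,0) = -2
Entry delta = 2 - 5 = -3
Det delta = -3 * -2 = 6
New det = -16 + 6 = -10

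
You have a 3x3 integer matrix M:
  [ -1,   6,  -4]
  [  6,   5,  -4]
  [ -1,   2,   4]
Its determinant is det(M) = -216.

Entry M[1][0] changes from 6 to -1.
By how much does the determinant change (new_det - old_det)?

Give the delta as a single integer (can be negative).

Answer: 224

Derivation:
Cofactor C_10 = -32
Entry delta = -1 - 6 = -7
Det delta = entry_delta * cofactor = -7 * -32 = 224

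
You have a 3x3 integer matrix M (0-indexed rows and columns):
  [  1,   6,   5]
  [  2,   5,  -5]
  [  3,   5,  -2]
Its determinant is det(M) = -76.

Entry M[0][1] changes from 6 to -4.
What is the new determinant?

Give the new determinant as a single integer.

Answer: 34

Derivation:
det is linear in row 0: changing M[0][1] by delta changes det by delta * cofactor(0,1).
Cofactor C_01 = (-1)^(0+1) * minor(0,1) = -11
Entry delta = -4 - 6 = -10
Det delta = -10 * -11 = 110
New det = -76 + 110 = 34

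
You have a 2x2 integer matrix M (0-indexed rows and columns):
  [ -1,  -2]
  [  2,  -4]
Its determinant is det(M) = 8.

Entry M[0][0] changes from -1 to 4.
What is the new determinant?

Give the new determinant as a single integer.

Answer: -12

Derivation:
det is linear in row 0: changing M[0][0] by delta changes det by delta * cofactor(0,0).
Cofactor C_00 = (-1)^(0+0) * minor(0,0) = -4
Entry delta = 4 - -1 = 5
Det delta = 5 * -4 = -20
New det = 8 + -20 = -12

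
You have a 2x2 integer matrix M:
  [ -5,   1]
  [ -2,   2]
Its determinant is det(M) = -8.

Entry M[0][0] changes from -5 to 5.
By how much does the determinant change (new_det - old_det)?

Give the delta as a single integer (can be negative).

Answer: 20

Derivation:
Cofactor C_00 = 2
Entry delta = 5 - -5 = 10
Det delta = entry_delta * cofactor = 10 * 2 = 20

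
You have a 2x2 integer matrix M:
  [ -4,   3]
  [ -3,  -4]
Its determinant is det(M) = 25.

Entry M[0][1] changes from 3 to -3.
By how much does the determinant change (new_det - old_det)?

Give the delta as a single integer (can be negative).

Answer: -18

Derivation:
Cofactor C_01 = 3
Entry delta = -3 - 3 = -6
Det delta = entry_delta * cofactor = -6 * 3 = -18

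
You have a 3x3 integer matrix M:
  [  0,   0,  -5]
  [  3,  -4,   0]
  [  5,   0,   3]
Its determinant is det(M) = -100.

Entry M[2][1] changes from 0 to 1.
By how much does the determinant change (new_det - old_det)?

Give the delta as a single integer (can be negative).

Cofactor C_21 = -15
Entry delta = 1 - 0 = 1
Det delta = entry_delta * cofactor = 1 * -15 = -15

Answer: -15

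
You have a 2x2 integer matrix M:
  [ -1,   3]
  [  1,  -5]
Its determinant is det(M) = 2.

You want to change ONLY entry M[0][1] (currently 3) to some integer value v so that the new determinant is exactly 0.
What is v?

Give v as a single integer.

det is linear in entry M[0][1]: det = old_det + (v - 3) * C_01
Cofactor C_01 = -1
Want det = 0: 2 + (v - 3) * -1 = 0
  (v - 3) = -2 / -1 = 2
  v = 3 + (2) = 5

Answer: 5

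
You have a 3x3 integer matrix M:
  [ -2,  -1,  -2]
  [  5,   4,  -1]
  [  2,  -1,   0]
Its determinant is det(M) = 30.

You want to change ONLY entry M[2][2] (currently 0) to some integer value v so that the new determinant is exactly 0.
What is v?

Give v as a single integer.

Answer: 10

Derivation:
det is linear in entry M[2][2]: det = old_det + (v - 0) * C_22
Cofactor C_22 = -3
Want det = 0: 30 + (v - 0) * -3 = 0
  (v - 0) = -30 / -3 = 10
  v = 0 + (10) = 10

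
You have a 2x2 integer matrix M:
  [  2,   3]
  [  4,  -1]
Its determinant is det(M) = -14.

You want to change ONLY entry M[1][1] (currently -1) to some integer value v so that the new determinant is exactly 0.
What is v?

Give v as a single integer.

Answer: 6

Derivation:
det is linear in entry M[1][1]: det = old_det + (v - -1) * C_11
Cofactor C_11 = 2
Want det = 0: -14 + (v - -1) * 2 = 0
  (v - -1) = 14 / 2 = 7
  v = -1 + (7) = 6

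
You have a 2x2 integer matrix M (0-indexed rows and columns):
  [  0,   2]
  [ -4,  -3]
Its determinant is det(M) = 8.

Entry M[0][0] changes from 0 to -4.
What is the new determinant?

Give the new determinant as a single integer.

Answer: 20

Derivation:
det is linear in row 0: changing M[0][0] by delta changes det by delta * cofactor(0,0).
Cofactor C_00 = (-1)^(0+0) * minor(0,0) = -3
Entry delta = -4 - 0 = -4
Det delta = -4 * -3 = 12
New det = 8 + 12 = 20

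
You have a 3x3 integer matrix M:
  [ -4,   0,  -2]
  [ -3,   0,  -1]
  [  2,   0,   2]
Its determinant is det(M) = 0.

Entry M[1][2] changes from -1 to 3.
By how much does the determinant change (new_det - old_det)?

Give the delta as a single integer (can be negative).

Cofactor C_12 = 0
Entry delta = 3 - -1 = 4
Det delta = entry_delta * cofactor = 4 * 0 = 0

Answer: 0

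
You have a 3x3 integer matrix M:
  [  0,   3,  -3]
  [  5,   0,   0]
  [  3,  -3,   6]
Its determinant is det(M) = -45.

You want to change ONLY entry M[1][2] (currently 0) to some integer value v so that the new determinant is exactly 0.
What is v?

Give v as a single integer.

Answer: 5

Derivation:
det is linear in entry M[1][2]: det = old_det + (v - 0) * C_12
Cofactor C_12 = 9
Want det = 0: -45 + (v - 0) * 9 = 0
  (v - 0) = 45 / 9 = 5
  v = 0 + (5) = 5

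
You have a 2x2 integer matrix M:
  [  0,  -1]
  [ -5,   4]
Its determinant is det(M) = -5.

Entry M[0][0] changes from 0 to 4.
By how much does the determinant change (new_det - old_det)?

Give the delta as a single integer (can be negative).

Answer: 16

Derivation:
Cofactor C_00 = 4
Entry delta = 4 - 0 = 4
Det delta = entry_delta * cofactor = 4 * 4 = 16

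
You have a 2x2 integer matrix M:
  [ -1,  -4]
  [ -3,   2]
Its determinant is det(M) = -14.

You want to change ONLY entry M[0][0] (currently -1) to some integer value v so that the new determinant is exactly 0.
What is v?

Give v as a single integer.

Answer: 6

Derivation:
det is linear in entry M[0][0]: det = old_det + (v - -1) * C_00
Cofactor C_00 = 2
Want det = 0: -14 + (v - -1) * 2 = 0
  (v - -1) = 14 / 2 = 7
  v = -1 + (7) = 6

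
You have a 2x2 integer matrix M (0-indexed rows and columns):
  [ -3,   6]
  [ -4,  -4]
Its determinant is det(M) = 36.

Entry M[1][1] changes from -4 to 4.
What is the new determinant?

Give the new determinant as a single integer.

det is linear in row 1: changing M[1][1] by delta changes det by delta * cofactor(1,1).
Cofactor C_11 = (-1)^(1+1) * minor(1,1) = -3
Entry delta = 4 - -4 = 8
Det delta = 8 * -3 = -24
New det = 36 + -24 = 12

Answer: 12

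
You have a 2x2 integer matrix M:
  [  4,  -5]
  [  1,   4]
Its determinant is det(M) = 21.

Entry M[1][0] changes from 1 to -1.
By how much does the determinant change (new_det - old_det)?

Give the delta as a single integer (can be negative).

Cofactor C_10 = 5
Entry delta = -1 - 1 = -2
Det delta = entry_delta * cofactor = -2 * 5 = -10

Answer: -10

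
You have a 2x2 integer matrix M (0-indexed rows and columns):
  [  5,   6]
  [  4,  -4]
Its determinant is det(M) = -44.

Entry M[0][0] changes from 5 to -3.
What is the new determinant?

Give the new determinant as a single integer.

Answer: -12

Derivation:
det is linear in row 0: changing M[0][0] by delta changes det by delta * cofactor(0,0).
Cofactor C_00 = (-1)^(0+0) * minor(0,0) = -4
Entry delta = -3 - 5 = -8
Det delta = -8 * -4 = 32
New det = -44 + 32 = -12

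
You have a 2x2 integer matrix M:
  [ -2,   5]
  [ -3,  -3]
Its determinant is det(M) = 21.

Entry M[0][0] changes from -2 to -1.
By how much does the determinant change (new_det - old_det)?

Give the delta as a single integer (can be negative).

Answer: -3

Derivation:
Cofactor C_00 = -3
Entry delta = -1 - -2 = 1
Det delta = entry_delta * cofactor = 1 * -3 = -3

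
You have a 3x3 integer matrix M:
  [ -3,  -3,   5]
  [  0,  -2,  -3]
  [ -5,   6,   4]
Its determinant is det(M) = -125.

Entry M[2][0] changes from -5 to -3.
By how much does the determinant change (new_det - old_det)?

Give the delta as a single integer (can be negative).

Answer: 38

Derivation:
Cofactor C_20 = 19
Entry delta = -3 - -5 = 2
Det delta = entry_delta * cofactor = 2 * 19 = 38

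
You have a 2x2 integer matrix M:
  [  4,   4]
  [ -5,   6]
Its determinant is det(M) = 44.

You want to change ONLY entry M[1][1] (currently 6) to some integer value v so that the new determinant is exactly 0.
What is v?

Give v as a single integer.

Answer: -5

Derivation:
det is linear in entry M[1][1]: det = old_det + (v - 6) * C_11
Cofactor C_11 = 4
Want det = 0: 44 + (v - 6) * 4 = 0
  (v - 6) = -44 / 4 = -11
  v = 6 + (-11) = -5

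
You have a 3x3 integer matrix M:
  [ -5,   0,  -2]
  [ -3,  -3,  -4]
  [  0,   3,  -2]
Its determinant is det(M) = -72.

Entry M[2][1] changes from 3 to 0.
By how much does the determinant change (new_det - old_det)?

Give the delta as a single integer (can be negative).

Cofactor C_21 = -14
Entry delta = 0 - 3 = -3
Det delta = entry_delta * cofactor = -3 * -14 = 42

Answer: 42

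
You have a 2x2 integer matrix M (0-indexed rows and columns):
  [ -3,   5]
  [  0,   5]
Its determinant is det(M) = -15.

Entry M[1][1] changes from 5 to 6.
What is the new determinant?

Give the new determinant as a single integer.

det is linear in row 1: changing M[1][1] by delta changes det by delta * cofactor(1,1).
Cofactor C_11 = (-1)^(1+1) * minor(1,1) = -3
Entry delta = 6 - 5 = 1
Det delta = 1 * -3 = -3
New det = -15 + -3 = -18

Answer: -18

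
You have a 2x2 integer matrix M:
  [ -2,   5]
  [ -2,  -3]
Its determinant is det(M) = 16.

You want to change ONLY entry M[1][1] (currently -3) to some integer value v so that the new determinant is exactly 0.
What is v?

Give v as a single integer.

det is linear in entry M[1][1]: det = old_det + (v - -3) * C_11
Cofactor C_11 = -2
Want det = 0: 16 + (v - -3) * -2 = 0
  (v - -3) = -16 / -2 = 8
  v = -3 + (8) = 5

Answer: 5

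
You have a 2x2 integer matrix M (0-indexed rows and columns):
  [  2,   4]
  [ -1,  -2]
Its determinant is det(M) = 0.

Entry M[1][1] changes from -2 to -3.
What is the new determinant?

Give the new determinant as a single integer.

Answer: -2

Derivation:
det is linear in row 1: changing M[1][1] by delta changes det by delta * cofactor(1,1).
Cofactor C_11 = (-1)^(1+1) * minor(1,1) = 2
Entry delta = -3 - -2 = -1
Det delta = -1 * 2 = -2
New det = 0 + -2 = -2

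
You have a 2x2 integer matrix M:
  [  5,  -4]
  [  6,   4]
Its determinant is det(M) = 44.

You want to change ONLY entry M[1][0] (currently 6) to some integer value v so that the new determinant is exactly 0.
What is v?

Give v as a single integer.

det is linear in entry M[1][0]: det = old_det + (v - 6) * C_10
Cofactor C_10 = 4
Want det = 0: 44 + (v - 6) * 4 = 0
  (v - 6) = -44 / 4 = -11
  v = 6 + (-11) = -5

Answer: -5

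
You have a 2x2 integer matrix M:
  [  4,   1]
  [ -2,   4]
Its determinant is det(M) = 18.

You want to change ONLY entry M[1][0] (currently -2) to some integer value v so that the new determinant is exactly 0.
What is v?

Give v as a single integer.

det is linear in entry M[1][0]: det = old_det + (v - -2) * C_10
Cofactor C_10 = -1
Want det = 0: 18 + (v - -2) * -1 = 0
  (v - -2) = -18 / -1 = 18
  v = -2 + (18) = 16

Answer: 16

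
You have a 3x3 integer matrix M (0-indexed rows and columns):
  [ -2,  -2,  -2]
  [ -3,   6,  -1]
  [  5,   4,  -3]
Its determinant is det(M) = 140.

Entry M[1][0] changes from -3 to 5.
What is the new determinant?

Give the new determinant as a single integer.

det is linear in row 1: changing M[1][0] by delta changes det by delta * cofactor(1,0).
Cofactor C_10 = (-1)^(1+0) * minor(1,0) = -14
Entry delta = 5 - -3 = 8
Det delta = 8 * -14 = -112
New det = 140 + -112 = 28

Answer: 28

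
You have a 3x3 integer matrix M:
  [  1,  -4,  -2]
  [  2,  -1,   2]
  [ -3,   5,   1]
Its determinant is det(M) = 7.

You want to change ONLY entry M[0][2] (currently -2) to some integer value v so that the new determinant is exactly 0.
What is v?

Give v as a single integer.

det is linear in entry M[0][2]: det = old_det + (v - -2) * C_02
Cofactor C_02 = 7
Want det = 0: 7 + (v - -2) * 7 = 0
  (v - -2) = -7 / 7 = -1
  v = -2 + (-1) = -3

Answer: -3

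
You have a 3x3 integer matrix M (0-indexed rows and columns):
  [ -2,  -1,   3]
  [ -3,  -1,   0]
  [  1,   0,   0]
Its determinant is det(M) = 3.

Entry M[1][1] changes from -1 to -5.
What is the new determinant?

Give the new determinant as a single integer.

det is linear in row 1: changing M[1][1] by delta changes det by delta * cofactor(1,1).
Cofactor C_11 = (-1)^(1+1) * minor(1,1) = -3
Entry delta = -5 - -1 = -4
Det delta = -4 * -3 = 12
New det = 3 + 12 = 15

Answer: 15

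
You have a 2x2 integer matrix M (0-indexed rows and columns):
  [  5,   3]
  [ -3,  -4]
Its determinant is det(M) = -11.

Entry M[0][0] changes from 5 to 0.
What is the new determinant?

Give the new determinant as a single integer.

det is linear in row 0: changing M[0][0] by delta changes det by delta * cofactor(0,0).
Cofactor C_00 = (-1)^(0+0) * minor(0,0) = -4
Entry delta = 0 - 5 = -5
Det delta = -5 * -4 = 20
New det = -11 + 20 = 9

Answer: 9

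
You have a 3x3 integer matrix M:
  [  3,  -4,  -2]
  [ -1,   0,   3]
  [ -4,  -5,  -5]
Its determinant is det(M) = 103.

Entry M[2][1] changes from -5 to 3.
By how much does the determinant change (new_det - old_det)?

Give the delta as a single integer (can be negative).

Answer: -56

Derivation:
Cofactor C_21 = -7
Entry delta = 3 - -5 = 8
Det delta = entry_delta * cofactor = 8 * -7 = -56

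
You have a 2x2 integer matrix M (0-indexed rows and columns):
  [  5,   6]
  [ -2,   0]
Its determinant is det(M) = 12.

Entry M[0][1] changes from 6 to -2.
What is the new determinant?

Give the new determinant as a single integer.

det is linear in row 0: changing M[0][1] by delta changes det by delta * cofactor(0,1).
Cofactor C_01 = (-1)^(0+1) * minor(0,1) = 2
Entry delta = -2 - 6 = -8
Det delta = -8 * 2 = -16
New det = 12 + -16 = -4

Answer: -4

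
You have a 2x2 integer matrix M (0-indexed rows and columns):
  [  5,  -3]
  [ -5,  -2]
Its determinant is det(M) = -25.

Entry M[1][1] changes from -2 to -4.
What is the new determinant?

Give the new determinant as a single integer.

det is linear in row 1: changing M[1][1] by delta changes det by delta * cofactor(1,1).
Cofactor C_11 = (-1)^(1+1) * minor(1,1) = 5
Entry delta = -4 - -2 = -2
Det delta = -2 * 5 = -10
New det = -25 + -10 = -35

Answer: -35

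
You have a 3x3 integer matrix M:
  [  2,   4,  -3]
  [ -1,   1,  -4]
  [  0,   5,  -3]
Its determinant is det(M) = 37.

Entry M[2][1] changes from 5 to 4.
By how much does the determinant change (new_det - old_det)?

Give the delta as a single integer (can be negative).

Cofactor C_21 = 11
Entry delta = 4 - 5 = -1
Det delta = entry_delta * cofactor = -1 * 11 = -11

Answer: -11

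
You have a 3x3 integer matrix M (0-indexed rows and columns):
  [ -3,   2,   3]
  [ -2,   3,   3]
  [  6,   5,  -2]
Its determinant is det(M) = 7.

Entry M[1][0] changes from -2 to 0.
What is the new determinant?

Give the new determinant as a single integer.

Answer: 45

Derivation:
det is linear in row 1: changing M[1][0] by delta changes det by delta * cofactor(1,0).
Cofactor C_10 = (-1)^(1+0) * minor(1,0) = 19
Entry delta = 0 - -2 = 2
Det delta = 2 * 19 = 38
New det = 7 + 38 = 45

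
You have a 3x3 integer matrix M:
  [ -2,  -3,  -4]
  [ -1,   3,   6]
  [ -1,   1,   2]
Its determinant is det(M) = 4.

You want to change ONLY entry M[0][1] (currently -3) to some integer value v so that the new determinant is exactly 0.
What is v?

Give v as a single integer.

Answer: -2

Derivation:
det is linear in entry M[0][1]: det = old_det + (v - -3) * C_01
Cofactor C_01 = -4
Want det = 0: 4 + (v - -3) * -4 = 0
  (v - -3) = -4 / -4 = 1
  v = -3 + (1) = -2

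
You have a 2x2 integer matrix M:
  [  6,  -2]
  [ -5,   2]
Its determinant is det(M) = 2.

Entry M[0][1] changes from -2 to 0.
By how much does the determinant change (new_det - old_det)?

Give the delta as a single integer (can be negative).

Answer: 10

Derivation:
Cofactor C_01 = 5
Entry delta = 0 - -2 = 2
Det delta = entry_delta * cofactor = 2 * 5 = 10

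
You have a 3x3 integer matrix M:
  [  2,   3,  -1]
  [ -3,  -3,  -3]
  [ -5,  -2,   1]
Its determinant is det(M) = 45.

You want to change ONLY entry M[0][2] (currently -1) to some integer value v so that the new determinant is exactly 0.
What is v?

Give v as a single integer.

Answer: 4

Derivation:
det is linear in entry M[0][2]: det = old_det + (v - -1) * C_02
Cofactor C_02 = -9
Want det = 0: 45 + (v - -1) * -9 = 0
  (v - -1) = -45 / -9 = 5
  v = -1 + (5) = 4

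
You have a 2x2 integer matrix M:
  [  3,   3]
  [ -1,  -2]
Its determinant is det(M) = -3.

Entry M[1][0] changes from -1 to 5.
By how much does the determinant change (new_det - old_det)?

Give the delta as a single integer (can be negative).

Cofactor C_10 = -3
Entry delta = 5 - -1 = 6
Det delta = entry_delta * cofactor = 6 * -3 = -18

Answer: -18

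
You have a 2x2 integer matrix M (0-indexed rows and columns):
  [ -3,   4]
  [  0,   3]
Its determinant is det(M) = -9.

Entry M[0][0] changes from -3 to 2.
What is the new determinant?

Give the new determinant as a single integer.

det is linear in row 0: changing M[0][0] by delta changes det by delta * cofactor(0,0).
Cofactor C_00 = (-1)^(0+0) * minor(0,0) = 3
Entry delta = 2 - -3 = 5
Det delta = 5 * 3 = 15
New det = -9 + 15 = 6

Answer: 6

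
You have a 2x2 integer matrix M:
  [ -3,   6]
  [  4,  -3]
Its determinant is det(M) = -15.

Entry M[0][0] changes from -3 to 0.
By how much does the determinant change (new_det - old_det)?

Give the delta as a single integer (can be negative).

Cofactor C_00 = -3
Entry delta = 0 - -3 = 3
Det delta = entry_delta * cofactor = 3 * -3 = -9

Answer: -9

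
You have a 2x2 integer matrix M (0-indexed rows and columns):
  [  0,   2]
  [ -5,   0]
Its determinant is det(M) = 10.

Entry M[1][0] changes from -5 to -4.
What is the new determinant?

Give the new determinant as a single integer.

det is linear in row 1: changing M[1][0] by delta changes det by delta * cofactor(1,0).
Cofactor C_10 = (-1)^(1+0) * minor(1,0) = -2
Entry delta = -4 - -5 = 1
Det delta = 1 * -2 = -2
New det = 10 + -2 = 8

Answer: 8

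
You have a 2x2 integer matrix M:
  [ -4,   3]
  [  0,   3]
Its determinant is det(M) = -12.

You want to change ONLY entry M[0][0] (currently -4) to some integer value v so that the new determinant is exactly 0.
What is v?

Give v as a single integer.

Answer: 0

Derivation:
det is linear in entry M[0][0]: det = old_det + (v - -4) * C_00
Cofactor C_00 = 3
Want det = 0: -12 + (v - -4) * 3 = 0
  (v - -4) = 12 / 3 = 4
  v = -4 + (4) = 0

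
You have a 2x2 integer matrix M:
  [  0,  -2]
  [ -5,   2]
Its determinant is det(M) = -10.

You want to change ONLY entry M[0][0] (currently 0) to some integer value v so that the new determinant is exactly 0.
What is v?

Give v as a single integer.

Answer: 5

Derivation:
det is linear in entry M[0][0]: det = old_det + (v - 0) * C_00
Cofactor C_00 = 2
Want det = 0: -10 + (v - 0) * 2 = 0
  (v - 0) = 10 / 2 = 5
  v = 0 + (5) = 5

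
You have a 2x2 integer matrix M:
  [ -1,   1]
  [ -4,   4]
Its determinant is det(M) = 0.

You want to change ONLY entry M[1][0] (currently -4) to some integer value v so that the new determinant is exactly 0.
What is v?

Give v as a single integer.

det is linear in entry M[1][0]: det = old_det + (v - -4) * C_10
Cofactor C_10 = -1
Want det = 0: 0 + (v - -4) * -1 = 0
  (v - -4) = 0 / -1 = 0
  v = -4 + (0) = -4

Answer: -4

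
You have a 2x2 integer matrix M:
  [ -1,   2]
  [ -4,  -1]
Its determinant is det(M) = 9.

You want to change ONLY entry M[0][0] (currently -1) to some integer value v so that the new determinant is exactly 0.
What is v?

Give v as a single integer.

Answer: 8

Derivation:
det is linear in entry M[0][0]: det = old_det + (v - -1) * C_00
Cofactor C_00 = -1
Want det = 0: 9 + (v - -1) * -1 = 0
  (v - -1) = -9 / -1 = 9
  v = -1 + (9) = 8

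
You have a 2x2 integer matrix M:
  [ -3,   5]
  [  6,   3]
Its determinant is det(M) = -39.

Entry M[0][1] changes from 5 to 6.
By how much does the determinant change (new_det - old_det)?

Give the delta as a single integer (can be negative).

Answer: -6

Derivation:
Cofactor C_01 = -6
Entry delta = 6 - 5 = 1
Det delta = entry_delta * cofactor = 1 * -6 = -6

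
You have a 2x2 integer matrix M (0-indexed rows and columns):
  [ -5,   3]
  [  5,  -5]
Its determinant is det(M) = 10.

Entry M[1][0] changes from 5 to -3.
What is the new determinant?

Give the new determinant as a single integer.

det is linear in row 1: changing M[1][0] by delta changes det by delta * cofactor(1,0).
Cofactor C_10 = (-1)^(1+0) * minor(1,0) = -3
Entry delta = -3 - 5 = -8
Det delta = -8 * -3 = 24
New det = 10 + 24 = 34

Answer: 34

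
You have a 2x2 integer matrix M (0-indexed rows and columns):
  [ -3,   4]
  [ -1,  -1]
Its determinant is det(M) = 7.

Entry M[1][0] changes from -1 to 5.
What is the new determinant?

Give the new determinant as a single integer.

det is linear in row 1: changing M[1][0] by delta changes det by delta * cofactor(1,0).
Cofactor C_10 = (-1)^(1+0) * minor(1,0) = -4
Entry delta = 5 - -1 = 6
Det delta = 6 * -4 = -24
New det = 7 + -24 = -17

Answer: -17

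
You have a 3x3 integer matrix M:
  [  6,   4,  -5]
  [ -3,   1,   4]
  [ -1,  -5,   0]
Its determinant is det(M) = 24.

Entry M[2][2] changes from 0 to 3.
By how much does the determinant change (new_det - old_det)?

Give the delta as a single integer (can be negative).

Answer: 54

Derivation:
Cofactor C_22 = 18
Entry delta = 3 - 0 = 3
Det delta = entry_delta * cofactor = 3 * 18 = 54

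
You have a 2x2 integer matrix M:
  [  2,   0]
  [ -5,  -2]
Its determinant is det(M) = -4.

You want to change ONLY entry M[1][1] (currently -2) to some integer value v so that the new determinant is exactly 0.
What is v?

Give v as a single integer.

Answer: 0

Derivation:
det is linear in entry M[1][1]: det = old_det + (v - -2) * C_11
Cofactor C_11 = 2
Want det = 0: -4 + (v - -2) * 2 = 0
  (v - -2) = 4 / 2 = 2
  v = -2 + (2) = 0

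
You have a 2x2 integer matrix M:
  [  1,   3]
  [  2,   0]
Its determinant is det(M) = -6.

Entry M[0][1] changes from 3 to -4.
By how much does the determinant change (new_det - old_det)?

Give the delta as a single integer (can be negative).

Cofactor C_01 = -2
Entry delta = -4 - 3 = -7
Det delta = entry_delta * cofactor = -7 * -2 = 14

Answer: 14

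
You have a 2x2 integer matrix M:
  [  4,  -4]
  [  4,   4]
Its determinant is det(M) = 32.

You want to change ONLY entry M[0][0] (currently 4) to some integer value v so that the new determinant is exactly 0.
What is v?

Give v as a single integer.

Answer: -4

Derivation:
det is linear in entry M[0][0]: det = old_det + (v - 4) * C_00
Cofactor C_00 = 4
Want det = 0: 32 + (v - 4) * 4 = 0
  (v - 4) = -32 / 4 = -8
  v = 4 + (-8) = -4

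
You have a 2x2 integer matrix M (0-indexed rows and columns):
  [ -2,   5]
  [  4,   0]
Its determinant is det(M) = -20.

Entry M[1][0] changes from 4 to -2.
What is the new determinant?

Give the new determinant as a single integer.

det is linear in row 1: changing M[1][0] by delta changes det by delta * cofactor(1,0).
Cofactor C_10 = (-1)^(1+0) * minor(1,0) = -5
Entry delta = -2 - 4 = -6
Det delta = -6 * -5 = 30
New det = -20 + 30 = 10

Answer: 10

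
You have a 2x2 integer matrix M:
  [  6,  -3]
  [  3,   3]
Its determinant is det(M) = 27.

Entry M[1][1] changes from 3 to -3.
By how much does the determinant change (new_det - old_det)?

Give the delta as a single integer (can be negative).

Answer: -36

Derivation:
Cofactor C_11 = 6
Entry delta = -3 - 3 = -6
Det delta = entry_delta * cofactor = -6 * 6 = -36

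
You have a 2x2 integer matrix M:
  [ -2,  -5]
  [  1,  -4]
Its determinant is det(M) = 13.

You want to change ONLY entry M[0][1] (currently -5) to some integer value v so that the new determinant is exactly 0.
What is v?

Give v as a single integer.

det is linear in entry M[0][1]: det = old_det + (v - -5) * C_01
Cofactor C_01 = -1
Want det = 0: 13 + (v - -5) * -1 = 0
  (v - -5) = -13 / -1 = 13
  v = -5 + (13) = 8

Answer: 8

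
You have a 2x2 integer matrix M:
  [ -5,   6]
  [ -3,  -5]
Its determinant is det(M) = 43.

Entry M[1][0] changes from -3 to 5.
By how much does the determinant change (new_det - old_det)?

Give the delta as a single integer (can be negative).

Answer: -48

Derivation:
Cofactor C_10 = -6
Entry delta = 5 - -3 = 8
Det delta = entry_delta * cofactor = 8 * -6 = -48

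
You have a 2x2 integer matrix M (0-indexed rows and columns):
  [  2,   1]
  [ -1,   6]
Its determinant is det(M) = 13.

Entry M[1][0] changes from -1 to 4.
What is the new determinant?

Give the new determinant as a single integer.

Answer: 8

Derivation:
det is linear in row 1: changing M[1][0] by delta changes det by delta * cofactor(1,0).
Cofactor C_10 = (-1)^(1+0) * minor(1,0) = -1
Entry delta = 4 - -1 = 5
Det delta = 5 * -1 = -5
New det = 13 + -5 = 8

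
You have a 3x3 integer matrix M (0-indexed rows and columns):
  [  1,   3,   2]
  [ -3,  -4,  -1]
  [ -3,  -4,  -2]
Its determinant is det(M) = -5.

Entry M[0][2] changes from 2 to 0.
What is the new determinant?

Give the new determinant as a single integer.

Answer: -5

Derivation:
det is linear in row 0: changing M[0][2] by delta changes det by delta * cofactor(0,2).
Cofactor C_02 = (-1)^(0+2) * minor(0,2) = 0
Entry delta = 0 - 2 = -2
Det delta = -2 * 0 = 0
New det = -5 + 0 = -5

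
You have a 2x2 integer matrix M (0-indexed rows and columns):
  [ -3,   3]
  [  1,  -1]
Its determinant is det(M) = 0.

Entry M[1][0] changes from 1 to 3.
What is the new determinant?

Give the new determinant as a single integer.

Answer: -6

Derivation:
det is linear in row 1: changing M[1][0] by delta changes det by delta * cofactor(1,0).
Cofactor C_10 = (-1)^(1+0) * minor(1,0) = -3
Entry delta = 3 - 1 = 2
Det delta = 2 * -3 = -6
New det = 0 + -6 = -6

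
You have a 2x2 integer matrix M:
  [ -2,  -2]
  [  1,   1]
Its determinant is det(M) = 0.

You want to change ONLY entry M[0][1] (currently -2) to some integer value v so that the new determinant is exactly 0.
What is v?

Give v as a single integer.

Answer: -2

Derivation:
det is linear in entry M[0][1]: det = old_det + (v - -2) * C_01
Cofactor C_01 = -1
Want det = 0: 0 + (v - -2) * -1 = 0
  (v - -2) = 0 / -1 = 0
  v = -2 + (0) = -2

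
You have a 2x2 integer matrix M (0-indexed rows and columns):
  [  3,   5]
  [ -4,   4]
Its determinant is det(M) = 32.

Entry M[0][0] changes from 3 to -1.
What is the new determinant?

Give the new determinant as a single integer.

Answer: 16

Derivation:
det is linear in row 0: changing M[0][0] by delta changes det by delta * cofactor(0,0).
Cofactor C_00 = (-1)^(0+0) * minor(0,0) = 4
Entry delta = -1 - 3 = -4
Det delta = -4 * 4 = -16
New det = 32 + -16 = 16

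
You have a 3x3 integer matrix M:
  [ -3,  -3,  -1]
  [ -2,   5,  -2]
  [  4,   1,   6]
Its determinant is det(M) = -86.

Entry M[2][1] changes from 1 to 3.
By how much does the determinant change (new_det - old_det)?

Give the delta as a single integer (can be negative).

Answer: -8

Derivation:
Cofactor C_21 = -4
Entry delta = 3 - 1 = 2
Det delta = entry_delta * cofactor = 2 * -4 = -8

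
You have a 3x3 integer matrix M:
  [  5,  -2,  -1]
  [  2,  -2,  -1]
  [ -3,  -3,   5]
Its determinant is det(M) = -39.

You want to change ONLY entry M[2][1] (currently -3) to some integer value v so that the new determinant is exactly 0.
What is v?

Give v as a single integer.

det is linear in entry M[2][1]: det = old_det + (v - -3) * C_21
Cofactor C_21 = 3
Want det = 0: -39 + (v - -3) * 3 = 0
  (v - -3) = 39 / 3 = 13
  v = -3 + (13) = 10

Answer: 10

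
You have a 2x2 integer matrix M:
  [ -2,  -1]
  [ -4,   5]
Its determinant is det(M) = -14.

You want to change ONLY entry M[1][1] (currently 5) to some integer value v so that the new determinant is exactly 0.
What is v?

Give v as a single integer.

det is linear in entry M[1][1]: det = old_det + (v - 5) * C_11
Cofactor C_11 = -2
Want det = 0: -14 + (v - 5) * -2 = 0
  (v - 5) = 14 / -2 = -7
  v = 5 + (-7) = -2

Answer: -2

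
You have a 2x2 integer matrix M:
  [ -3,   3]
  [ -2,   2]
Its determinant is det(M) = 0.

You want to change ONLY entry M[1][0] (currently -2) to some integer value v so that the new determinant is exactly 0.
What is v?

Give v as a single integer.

Answer: -2

Derivation:
det is linear in entry M[1][0]: det = old_det + (v - -2) * C_10
Cofactor C_10 = -3
Want det = 0: 0 + (v - -2) * -3 = 0
  (v - -2) = 0 / -3 = 0
  v = -2 + (0) = -2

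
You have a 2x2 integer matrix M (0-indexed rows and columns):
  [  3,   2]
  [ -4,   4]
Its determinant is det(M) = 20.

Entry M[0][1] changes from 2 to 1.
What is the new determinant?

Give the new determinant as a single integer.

Answer: 16

Derivation:
det is linear in row 0: changing M[0][1] by delta changes det by delta * cofactor(0,1).
Cofactor C_01 = (-1)^(0+1) * minor(0,1) = 4
Entry delta = 1 - 2 = -1
Det delta = -1 * 4 = -4
New det = 20 + -4 = 16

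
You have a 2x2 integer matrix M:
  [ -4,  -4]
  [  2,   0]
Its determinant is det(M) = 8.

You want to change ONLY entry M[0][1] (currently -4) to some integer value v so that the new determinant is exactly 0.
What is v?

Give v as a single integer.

det is linear in entry M[0][1]: det = old_det + (v - -4) * C_01
Cofactor C_01 = -2
Want det = 0: 8 + (v - -4) * -2 = 0
  (v - -4) = -8 / -2 = 4
  v = -4 + (4) = 0

Answer: 0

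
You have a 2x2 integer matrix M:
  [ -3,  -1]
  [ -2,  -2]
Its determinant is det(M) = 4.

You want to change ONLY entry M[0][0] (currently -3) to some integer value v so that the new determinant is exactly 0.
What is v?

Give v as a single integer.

Answer: -1

Derivation:
det is linear in entry M[0][0]: det = old_det + (v - -3) * C_00
Cofactor C_00 = -2
Want det = 0: 4 + (v - -3) * -2 = 0
  (v - -3) = -4 / -2 = 2
  v = -3 + (2) = -1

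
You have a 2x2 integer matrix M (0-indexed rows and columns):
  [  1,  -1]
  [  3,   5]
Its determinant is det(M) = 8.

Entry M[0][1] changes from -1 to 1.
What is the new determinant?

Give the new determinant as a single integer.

Answer: 2

Derivation:
det is linear in row 0: changing M[0][1] by delta changes det by delta * cofactor(0,1).
Cofactor C_01 = (-1)^(0+1) * minor(0,1) = -3
Entry delta = 1 - -1 = 2
Det delta = 2 * -3 = -6
New det = 8 + -6 = 2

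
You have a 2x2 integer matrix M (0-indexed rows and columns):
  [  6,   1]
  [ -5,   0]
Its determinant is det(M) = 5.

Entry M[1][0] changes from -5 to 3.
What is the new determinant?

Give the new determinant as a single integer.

Answer: -3

Derivation:
det is linear in row 1: changing M[1][0] by delta changes det by delta * cofactor(1,0).
Cofactor C_10 = (-1)^(1+0) * minor(1,0) = -1
Entry delta = 3 - -5 = 8
Det delta = 8 * -1 = -8
New det = 5 + -8 = -3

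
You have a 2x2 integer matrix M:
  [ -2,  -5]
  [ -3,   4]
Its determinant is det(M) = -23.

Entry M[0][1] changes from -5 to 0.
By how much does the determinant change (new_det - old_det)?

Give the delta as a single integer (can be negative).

Answer: 15

Derivation:
Cofactor C_01 = 3
Entry delta = 0 - -5 = 5
Det delta = entry_delta * cofactor = 5 * 3 = 15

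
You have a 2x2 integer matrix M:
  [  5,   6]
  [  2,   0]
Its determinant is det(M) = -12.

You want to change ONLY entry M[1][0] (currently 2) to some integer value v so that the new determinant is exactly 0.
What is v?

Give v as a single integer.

Answer: 0

Derivation:
det is linear in entry M[1][0]: det = old_det + (v - 2) * C_10
Cofactor C_10 = -6
Want det = 0: -12 + (v - 2) * -6 = 0
  (v - 2) = 12 / -6 = -2
  v = 2 + (-2) = 0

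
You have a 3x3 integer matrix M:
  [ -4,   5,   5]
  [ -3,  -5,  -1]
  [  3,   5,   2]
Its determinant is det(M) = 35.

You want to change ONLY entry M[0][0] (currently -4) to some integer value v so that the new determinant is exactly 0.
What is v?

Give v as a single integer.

Answer: 3

Derivation:
det is linear in entry M[0][0]: det = old_det + (v - -4) * C_00
Cofactor C_00 = -5
Want det = 0: 35 + (v - -4) * -5 = 0
  (v - -4) = -35 / -5 = 7
  v = -4 + (7) = 3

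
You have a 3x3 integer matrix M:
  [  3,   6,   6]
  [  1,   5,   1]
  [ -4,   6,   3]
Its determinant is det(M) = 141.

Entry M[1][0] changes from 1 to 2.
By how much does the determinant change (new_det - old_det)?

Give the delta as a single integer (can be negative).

Answer: 18

Derivation:
Cofactor C_10 = 18
Entry delta = 2 - 1 = 1
Det delta = entry_delta * cofactor = 1 * 18 = 18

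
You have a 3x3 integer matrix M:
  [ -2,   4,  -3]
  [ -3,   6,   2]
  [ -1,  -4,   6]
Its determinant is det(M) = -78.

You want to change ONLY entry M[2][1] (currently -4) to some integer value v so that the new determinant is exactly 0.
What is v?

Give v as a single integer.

Answer: 2

Derivation:
det is linear in entry M[2][1]: det = old_det + (v - -4) * C_21
Cofactor C_21 = 13
Want det = 0: -78 + (v - -4) * 13 = 0
  (v - -4) = 78 / 13 = 6
  v = -4 + (6) = 2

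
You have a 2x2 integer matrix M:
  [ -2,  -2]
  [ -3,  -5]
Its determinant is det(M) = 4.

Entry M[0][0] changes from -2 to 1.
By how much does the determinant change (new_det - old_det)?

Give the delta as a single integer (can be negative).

Cofactor C_00 = -5
Entry delta = 1 - -2 = 3
Det delta = entry_delta * cofactor = 3 * -5 = -15

Answer: -15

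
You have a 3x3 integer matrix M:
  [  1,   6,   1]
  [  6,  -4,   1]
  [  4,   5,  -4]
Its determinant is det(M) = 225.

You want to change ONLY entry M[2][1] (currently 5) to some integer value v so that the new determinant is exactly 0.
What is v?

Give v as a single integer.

det is linear in entry M[2][1]: det = old_det + (v - 5) * C_21
Cofactor C_21 = 5
Want det = 0: 225 + (v - 5) * 5 = 0
  (v - 5) = -225 / 5 = -45
  v = 5 + (-45) = -40

Answer: -40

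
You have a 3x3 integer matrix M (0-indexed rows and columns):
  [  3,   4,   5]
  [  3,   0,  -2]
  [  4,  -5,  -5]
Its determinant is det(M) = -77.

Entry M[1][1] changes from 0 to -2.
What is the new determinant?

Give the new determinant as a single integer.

det is linear in row 1: changing M[1][1] by delta changes det by delta * cofactor(1,1).
Cofactor C_11 = (-1)^(1+1) * minor(1,1) = -35
Entry delta = -2 - 0 = -2
Det delta = -2 * -35 = 70
New det = -77 + 70 = -7

Answer: -7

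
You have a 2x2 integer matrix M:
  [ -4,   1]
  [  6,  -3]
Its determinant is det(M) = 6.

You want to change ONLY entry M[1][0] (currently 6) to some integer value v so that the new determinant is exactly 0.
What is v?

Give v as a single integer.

det is linear in entry M[1][0]: det = old_det + (v - 6) * C_10
Cofactor C_10 = -1
Want det = 0: 6 + (v - 6) * -1 = 0
  (v - 6) = -6 / -1 = 6
  v = 6 + (6) = 12

Answer: 12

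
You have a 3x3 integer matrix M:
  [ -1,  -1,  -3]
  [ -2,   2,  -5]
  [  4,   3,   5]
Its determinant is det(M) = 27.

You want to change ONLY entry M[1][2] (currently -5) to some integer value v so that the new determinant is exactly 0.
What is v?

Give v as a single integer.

Answer: 22

Derivation:
det is linear in entry M[1][2]: det = old_det + (v - -5) * C_12
Cofactor C_12 = -1
Want det = 0: 27 + (v - -5) * -1 = 0
  (v - -5) = -27 / -1 = 27
  v = -5 + (27) = 22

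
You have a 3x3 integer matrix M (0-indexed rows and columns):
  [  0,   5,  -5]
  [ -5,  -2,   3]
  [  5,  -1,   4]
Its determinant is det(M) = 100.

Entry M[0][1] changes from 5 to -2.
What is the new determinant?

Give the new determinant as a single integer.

det is linear in row 0: changing M[0][1] by delta changes det by delta * cofactor(0,1).
Cofactor C_01 = (-1)^(0+1) * minor(0,1) = 35
Entry delta = -2 - 5 = -7
Det delta = -7 * 35 = -245
New det = 100 + -245 = -145

Answer: -145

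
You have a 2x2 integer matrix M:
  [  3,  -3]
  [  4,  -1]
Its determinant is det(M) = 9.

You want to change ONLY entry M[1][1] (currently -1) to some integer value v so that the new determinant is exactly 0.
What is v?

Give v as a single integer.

det is linear in entry M[1][1]: det = old_det + (v - -1) * C_11
Cofactor C_11 = 3
Want det = 0: 9 + (v - -1) * 3 = 0
  (v - -1) = -9 / 3 = -3
  v = -1 + (-3) = -4

Answer: -4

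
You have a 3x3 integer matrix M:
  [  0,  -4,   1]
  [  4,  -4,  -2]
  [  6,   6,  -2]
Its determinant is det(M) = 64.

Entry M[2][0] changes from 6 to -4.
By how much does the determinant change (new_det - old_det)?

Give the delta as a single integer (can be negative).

Cofactor C_20 = 12
Entry delta = -4 - 6 = -10
Det delta = entry_delta * cofactor = -10 * 12 = -120

Answer: -120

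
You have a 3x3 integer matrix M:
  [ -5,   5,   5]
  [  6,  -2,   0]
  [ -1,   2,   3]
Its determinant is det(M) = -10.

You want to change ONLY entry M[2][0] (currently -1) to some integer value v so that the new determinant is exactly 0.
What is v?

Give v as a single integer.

det is linear in entry M[2][0]: det = old_det + (v - -1) * C_20
Cofactor C_20 = 10
Want det = 0: -10 + (v - -1) * 10 = 0
  (v - -1) = 10 / 10 = 1
  v = -1 + (1) = 0

Answer: 0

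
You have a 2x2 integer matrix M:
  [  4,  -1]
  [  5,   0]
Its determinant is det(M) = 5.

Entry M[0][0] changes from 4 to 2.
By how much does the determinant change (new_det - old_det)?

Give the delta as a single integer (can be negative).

Answer: 0

Derivation:
Cofactor C_00 = 0
Entry delta = 2 - 4 = -2
Det delta = entry_delta * cofactor = -2 * 0 = 0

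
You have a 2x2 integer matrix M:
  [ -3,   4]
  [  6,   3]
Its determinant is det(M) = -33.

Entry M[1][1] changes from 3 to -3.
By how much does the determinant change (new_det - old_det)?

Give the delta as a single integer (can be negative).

Cofactor C_11 = -3
Entry delta = -3 - 3 = -6
Det delta = entry_delta * cofactor = -6 * -3 = 18

Answer: 18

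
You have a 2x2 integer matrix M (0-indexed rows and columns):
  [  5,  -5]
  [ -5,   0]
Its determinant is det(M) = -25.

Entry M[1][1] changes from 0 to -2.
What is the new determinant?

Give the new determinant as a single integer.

Answer: -35

Derivation:
det is linear in row 1: changing M[1][1] by delta changes det by delta * cofactor(1,1).
Cofactor C_11 = (-1)^(1+1) * minor(1,1) = 5
Entry delta = -2 - 0 = -2
Det delta = -2 * 5 = -10
New det = -25 + -10 = -35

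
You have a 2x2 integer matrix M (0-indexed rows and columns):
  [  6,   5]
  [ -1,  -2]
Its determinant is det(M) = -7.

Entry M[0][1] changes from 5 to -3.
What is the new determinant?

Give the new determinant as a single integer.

Answer: -15

Derivation:
det is linear in row 0: changing M[0][1] by delta changes det by delta * cofactor(0,1).
Cofactor C_01 = (-1)^(0+1) * minor(0,1) = 1
Entry delta = -3 - 5 = -8
Det delta = -8 * 1 = -8
New det = -7 + -8 = -15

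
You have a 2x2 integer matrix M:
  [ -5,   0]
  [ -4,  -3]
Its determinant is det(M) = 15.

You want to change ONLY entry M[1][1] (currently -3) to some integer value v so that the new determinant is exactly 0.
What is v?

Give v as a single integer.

Answer: 0

Derivation:
det is linear in entry M[1][1]: det = old_det + (v - -3) * C_11
Cofactor C_11 = -5
Want det = 0: 15 + (v - -3) * -5 = 0
  (v - -3) = -15 / -5 = 3
  v = -3 + (3) = 0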